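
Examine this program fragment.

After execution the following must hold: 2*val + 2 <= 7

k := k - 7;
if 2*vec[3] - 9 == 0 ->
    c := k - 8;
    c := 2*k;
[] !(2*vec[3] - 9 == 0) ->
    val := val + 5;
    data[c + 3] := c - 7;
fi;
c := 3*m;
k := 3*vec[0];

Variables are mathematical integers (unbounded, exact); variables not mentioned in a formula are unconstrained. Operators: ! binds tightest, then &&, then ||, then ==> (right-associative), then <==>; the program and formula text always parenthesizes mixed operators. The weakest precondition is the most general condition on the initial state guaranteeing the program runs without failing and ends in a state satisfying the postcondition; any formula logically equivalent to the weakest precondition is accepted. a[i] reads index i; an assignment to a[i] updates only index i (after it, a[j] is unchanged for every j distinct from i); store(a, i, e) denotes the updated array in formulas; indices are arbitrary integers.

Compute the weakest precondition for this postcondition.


Working backward. After the program, the postcondition 2*val + 2 <= 7 must hold; in canonical form it is 2*val <= 5.
Before k := 3*vec[0]: 2*val <= 5
Before c := 3*m: 2*val <= 5
Then branch requires 2*val <= 5; else branch requires 2*val <= -5.
Before the if: (2*vec[3] == 9 ==> 2*val <= 5) && ((!(2*vec[3] == 9)) ==> 2*val <= -5)
Before k := k - 7: (2*vec[3] == 9 ==> 2*val <= 5) && ((!(2*vec[3] == 9)) ==> 2*val <= -5)
Answer: WP = (2*vec[3] == 9 ==> 2*val <= 5) && ((!(2*vec[3] == 9)) ==> 2*val <= -5)


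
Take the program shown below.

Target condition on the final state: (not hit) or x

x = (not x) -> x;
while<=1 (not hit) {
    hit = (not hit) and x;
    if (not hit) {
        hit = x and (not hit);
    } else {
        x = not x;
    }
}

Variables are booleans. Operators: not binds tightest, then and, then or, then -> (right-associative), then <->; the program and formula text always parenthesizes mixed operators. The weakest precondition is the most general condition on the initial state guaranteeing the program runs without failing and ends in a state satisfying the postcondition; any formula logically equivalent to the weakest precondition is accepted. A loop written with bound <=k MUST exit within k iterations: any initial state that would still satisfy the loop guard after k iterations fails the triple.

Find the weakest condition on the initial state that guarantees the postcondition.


Working backward. After the program, (not hit) or x must hold.
Before the loop (bound <=1), unroll the exhaustion recursion (WP_0 = exit-now case; WP_j = one more guarded iteration, up to j = 1):
  WP_0: hit and ((not hit) or x)
  WP_1: ((not hit) -> (((not ((not hit) and x)) -> (x and (not ((not hit) and x)) and ((not (x and (not ((not hit) and x)))) or x))) and (((not hit) and x) -> ((not hit) and x and ((not ((not hit) and x)) or (not x)))))) and (hit -> ((not hit) or x))
So before the loop: ((not hit) -> (((not ((not hit) and x)) -> (x and (not ((not hit) and x)) and ((not (x and (not ((not hit) and x)))) or x))) and (((not hit) and x) -> ((not hit) and x and ((not ((not hit) and x)) or (not x)))))) and (hit -> ((not hit) or x))
Before x := (not x) -> x: ((not hit) -> (((not ((not hit) and ((not x) -> x))) -> (((not x) -> x) and (not ((not hit) and ((not x) -> x))) and ((not (((not x) -> x) and (not ((not hit) and ((not x) -> x))))) or ((not x) -> x)))) and (((not hit) and ((not x) -> x)) -> ((not hit) and ((not x) -> x) and ((not ((not hit) and ((not x) -> x))) or (not ((not x) -> x))))))) and (hit -> ((not hit) or ((not x) -> x)))
Answer: WP = ((not hit) -> (((not ((not hit) and ((not x) -> x))) -> (((not x) -> x) and (not ((not hit) and ((not x) -> x))) and ((not (((not x) -> x) and (not ((not hit) and ((not x) -> x))))) or ((not x) -> x)))) and (((not hit) and ((not x) -> x)) -> ((not hit) and ((not x) -> x) and ((not ((not hit) and ((not x) -> x))) or (not ((not x) -> x))))))) and (hit -> ((not hit) or ((not x) -> x)))


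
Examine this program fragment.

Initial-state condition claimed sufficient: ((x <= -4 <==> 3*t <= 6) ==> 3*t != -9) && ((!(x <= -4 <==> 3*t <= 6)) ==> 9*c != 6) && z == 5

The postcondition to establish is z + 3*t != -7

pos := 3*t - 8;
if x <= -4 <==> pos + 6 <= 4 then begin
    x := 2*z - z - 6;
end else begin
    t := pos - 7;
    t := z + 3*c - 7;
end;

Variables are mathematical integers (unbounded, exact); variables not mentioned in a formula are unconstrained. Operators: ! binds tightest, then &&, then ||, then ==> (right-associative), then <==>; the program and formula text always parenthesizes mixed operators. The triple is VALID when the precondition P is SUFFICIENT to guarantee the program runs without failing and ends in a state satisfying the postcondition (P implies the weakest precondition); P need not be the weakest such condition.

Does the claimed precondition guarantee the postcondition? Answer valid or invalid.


Working backward. After the program, the postcondition z + 3*t != -7 must hold; in canonical form it is 3*t + z != -7.
Then branch requires 3*t + z != -7; else branch requires 9*c + 4*z != 14.
Before the if: ((x <= -4 <==> pos <= -2) ==> 3*t + z != -7) && ((!(x <= -4 <==> pos <= -2)) ==> 9*c + 4*z != 14)
Before pos := 3*t - 8: ((x <= -4 <==> 3*t <= 6) ==> 3*t + z != -7) && ((!(x <= -4 <==> 3*t <= 6)) ==> 9*c + 4*z != 14)
The weakest precondition is ((x <= -4 <==> 3*t <= 6) ==> 3*t + z != -7) && ((!(x <= -4 <==> 3*t <= 6)) ==> 9*c + 4*z != 14).
Check whether ((x <= -4 <==> 3*t <= 6) ==> 3*t != -9) && ((!(x <= -4 <==> 3*t <= 6)) ==> 9*c != 6) && z == 5 implies it.
Countermodel: at the initial state c = 0, t = -4, x = -4, z = 5, the precondition holds but the weakest precondition fails.
Answer: invalid


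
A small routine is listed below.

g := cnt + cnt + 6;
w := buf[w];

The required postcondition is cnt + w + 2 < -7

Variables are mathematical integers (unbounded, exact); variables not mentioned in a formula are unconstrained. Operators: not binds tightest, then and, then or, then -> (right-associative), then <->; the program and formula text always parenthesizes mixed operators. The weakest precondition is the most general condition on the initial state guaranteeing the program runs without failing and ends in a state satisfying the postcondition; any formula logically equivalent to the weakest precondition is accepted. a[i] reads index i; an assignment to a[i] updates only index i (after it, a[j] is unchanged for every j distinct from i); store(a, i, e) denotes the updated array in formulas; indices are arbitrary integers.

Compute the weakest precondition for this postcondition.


Working backward. After the program, the postcondition cnt + w + 2 < -7 must hold; in canonical form it is cnt + w < -9.
Before w := buf[w]: buf[w] + cnt < -9
Before g := cnt + cnt + 6: buf[w] + cnt < -9
Answer: WP = buf[w] + cnt < -9


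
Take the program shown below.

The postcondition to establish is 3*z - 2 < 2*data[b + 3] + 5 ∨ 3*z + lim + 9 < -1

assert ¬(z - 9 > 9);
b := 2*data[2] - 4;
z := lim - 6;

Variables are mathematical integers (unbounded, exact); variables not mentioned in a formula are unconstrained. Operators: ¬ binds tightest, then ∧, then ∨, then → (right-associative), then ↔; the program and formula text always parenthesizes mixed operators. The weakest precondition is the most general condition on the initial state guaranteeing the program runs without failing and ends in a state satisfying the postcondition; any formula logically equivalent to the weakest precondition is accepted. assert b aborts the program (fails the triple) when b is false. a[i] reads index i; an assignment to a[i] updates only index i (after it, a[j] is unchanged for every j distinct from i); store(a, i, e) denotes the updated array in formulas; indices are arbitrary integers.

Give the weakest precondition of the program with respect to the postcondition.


Working backward. After the program, the postcondition 3*z - 2 < 2*data[b + 3] + 5 ∨ 3*z + lim + 9 < -1 must hold; in canonical form it is 3*z < 2*data[b + 3] + 7 ∨ lim + 3*z < -10.
Before z := lim - 6: 3*lim < 2*data[b + 3] + 25 ∨ 4*lim < 8
Before b := 2*data[2] - 4: 3*lim < 2*data[2*data[2] - 1] + 25 ∨ 4*lim < 8
Before assert ¬(z - 9 > 9): (¬(z > 18)) ∧ (3*lim < 2*data[2*data[2] - 1] + 25 ∨ 4*lim < 8)
Answer: WP = (¬(z > 18)) ∧ (3*lim < 2*data[2*data[2] - 1] + 25 ∨ 4*lim < 8)


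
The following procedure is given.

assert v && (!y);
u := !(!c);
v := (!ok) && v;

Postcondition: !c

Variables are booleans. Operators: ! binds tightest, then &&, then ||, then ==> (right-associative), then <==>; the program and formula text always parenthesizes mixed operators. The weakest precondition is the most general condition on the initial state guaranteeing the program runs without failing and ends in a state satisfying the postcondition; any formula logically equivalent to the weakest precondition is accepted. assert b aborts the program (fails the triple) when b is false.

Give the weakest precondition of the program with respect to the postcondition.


Working backward. After the program, !c must hold.
Before v := (!ok) && v: !c
Before u := !(!c): !c
Before assert v && (!y): v && (!y) && (!c)
Answer: WP = v && (!y) && (!c)


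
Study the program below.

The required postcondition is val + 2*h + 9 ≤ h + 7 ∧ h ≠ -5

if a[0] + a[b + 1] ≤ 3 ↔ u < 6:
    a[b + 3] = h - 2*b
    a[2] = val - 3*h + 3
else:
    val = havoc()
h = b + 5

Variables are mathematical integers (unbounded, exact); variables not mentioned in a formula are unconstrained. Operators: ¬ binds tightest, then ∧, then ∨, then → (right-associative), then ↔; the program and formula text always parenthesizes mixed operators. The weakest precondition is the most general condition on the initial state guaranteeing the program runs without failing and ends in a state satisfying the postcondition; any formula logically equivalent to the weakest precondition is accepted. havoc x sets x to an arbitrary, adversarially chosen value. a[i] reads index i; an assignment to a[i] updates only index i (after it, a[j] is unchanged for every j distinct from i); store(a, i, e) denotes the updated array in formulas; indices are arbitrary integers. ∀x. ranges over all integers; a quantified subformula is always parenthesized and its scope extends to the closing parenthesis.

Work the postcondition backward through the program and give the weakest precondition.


Working backward. After the program, the postcondition val + 2*h + 9 ≤ h + 7 ∧ h ≠ -5 must hold; in canonical form it is h + val ≤ -2 ∧ h ≠ -5.
Before h := b + 5: b + val ≤ -7 ∧ b ≠ -10
Then branch requires b + val ≤ -7 ∧ b ≠ -10; else branch requires ∀val_1. (b + val_1 ≤ -7 ∧ b ≠ -10).
Before the if: ((a[b + 1] + a[0] ≤ 3 ↔ u < 6) → (b + val ≤ -7 ∧ b ≠ -10)) ∧ ((¬(a[b + 1] + a[0] ≤ 3 ↔ u < 6)) → (∀val_1. (b + val_1 ≤ -7 ∧ b ≠ -10)))
Answer: WP = ((a[b + 1] + a[0] ≤ 3 ↔ u < 6) → (b + val ≤ -7 ∧ b ≠ -10)) ∧ ((¬(a[b + 1] + a[0] ≤ 3 ↔ u < 6)) → (∀val_1. (b + val_1 ≤ -7 ∧ b ≠ -10)))


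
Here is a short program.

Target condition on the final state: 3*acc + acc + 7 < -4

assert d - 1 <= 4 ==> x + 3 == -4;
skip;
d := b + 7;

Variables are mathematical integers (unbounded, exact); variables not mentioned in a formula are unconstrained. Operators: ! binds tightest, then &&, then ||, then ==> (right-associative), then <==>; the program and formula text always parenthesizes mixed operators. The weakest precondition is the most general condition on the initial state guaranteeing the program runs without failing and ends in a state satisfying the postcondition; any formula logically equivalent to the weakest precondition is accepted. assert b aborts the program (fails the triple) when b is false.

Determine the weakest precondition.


Working backward. After the program, the postcondition 3*acc + acc + 7 < -4 must hold; in canonical form it is 4*acc < -11.
Before d := b + 7: 4*acc < -11
Before skip: 4*acc < -11
Before assert d - 1 <= 4 ==> x + 3 == -4: (d <= 5 ==> x == -7) && 4*acc < -11
Answer: WP = (d <= 5 ==> x == -7) && 4*acc < -11


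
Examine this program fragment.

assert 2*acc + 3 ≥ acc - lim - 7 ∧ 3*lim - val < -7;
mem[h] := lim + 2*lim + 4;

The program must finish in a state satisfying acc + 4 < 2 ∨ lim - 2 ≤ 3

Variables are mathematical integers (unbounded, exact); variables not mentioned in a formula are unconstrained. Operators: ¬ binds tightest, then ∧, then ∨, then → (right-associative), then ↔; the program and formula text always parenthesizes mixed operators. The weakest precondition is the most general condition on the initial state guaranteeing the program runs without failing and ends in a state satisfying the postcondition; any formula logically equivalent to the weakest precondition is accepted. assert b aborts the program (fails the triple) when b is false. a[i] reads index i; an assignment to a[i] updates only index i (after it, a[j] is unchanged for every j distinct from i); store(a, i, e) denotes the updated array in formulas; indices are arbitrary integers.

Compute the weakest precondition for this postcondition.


Working backward. After the program, the postcondition acc + 4 < 2 ∨ lim - 2 ≤ 3 must hold; in canonical form it is acc < -2 ∨ lim ≤ 5.
Before mem[h] := lim + 2*lim + 4: acc < -2 ∨ lim ≤ 5
Before assert 2*acc + 3 ≥ acc - lim - 7 ∧ 3*lim - val < -7: acc + lim ≥ -10 ∧ 3*lim < val - 7 ∧ (acc < -2 ∨ lim ≤ 5)
Answer: WP = acc + lim ≥ -10 ∧ 3*lim < val - 7 ∧ (acc < -2 ∨ lim ≤ 5)


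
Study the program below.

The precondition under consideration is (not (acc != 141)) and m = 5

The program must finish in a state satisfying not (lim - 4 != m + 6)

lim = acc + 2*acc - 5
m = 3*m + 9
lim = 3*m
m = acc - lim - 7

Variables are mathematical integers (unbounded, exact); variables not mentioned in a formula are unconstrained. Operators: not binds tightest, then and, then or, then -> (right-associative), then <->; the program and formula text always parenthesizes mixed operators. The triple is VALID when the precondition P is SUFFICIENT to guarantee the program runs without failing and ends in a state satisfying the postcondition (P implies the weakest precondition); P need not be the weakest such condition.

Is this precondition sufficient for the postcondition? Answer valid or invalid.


Working backward. After the program, the postcondition not (lim - 4 != m + 6) must hold; in canonical form it is not (lim != m + 10).
Before m := acc - lim - 7: not (2*lim != acc + 3)
Before lim := 3*m: not (6*m != acc + 3)
Before m := 3*m + 9: not (18*m != acc - 51)
Before lim := acc + 2*acc - 5: not (18*m != acc - 51)
The weakest precondition is not (18*m != acc - 51).
Check whether (not (acc != 141)) and m = 5 implies it.
Every state satisfying the precondition satisfies the weakest precondition: the implication holds.
Answer: valid


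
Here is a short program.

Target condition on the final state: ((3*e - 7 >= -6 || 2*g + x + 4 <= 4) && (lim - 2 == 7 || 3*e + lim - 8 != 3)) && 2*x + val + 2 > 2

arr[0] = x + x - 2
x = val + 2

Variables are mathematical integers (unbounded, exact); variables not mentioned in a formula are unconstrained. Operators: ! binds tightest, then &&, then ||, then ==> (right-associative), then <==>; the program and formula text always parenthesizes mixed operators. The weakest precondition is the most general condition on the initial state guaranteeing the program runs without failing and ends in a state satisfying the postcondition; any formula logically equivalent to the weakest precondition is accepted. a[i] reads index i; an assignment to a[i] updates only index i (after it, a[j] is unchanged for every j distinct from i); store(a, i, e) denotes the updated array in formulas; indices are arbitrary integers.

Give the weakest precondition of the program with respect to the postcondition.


Working backward. After the program, the postcondition ((3*e - 7 >= -6 || 2*g + x + 4 <= 4) && (lim - 2 == 7 || 3*e + lim - 8 != 3)) && 2*x + val + 2 > 2 must hold; in canonical form it is (3*e >= 1 || 2*g + x <= 0) && (lim == 9 || 3*e + lim != 11) && val + 2*x > 0.
Before x := val + 2: (3*e >= 1 || 2*g + val <= -2) && (lim == 9 || 3*e + lim != 11) && 3*val > -4
Before arr[0] := x + x - 2: (3*e >= 1 || 2*g + val <= -2) && (lim == 9 || 3*e + lim != 11) && 3*val > -4
Answer: WP = (3*e >= 1 || 2*g + val <= -2) && (lim == 9 || 3*e + lim != 11) && 3*val > -4


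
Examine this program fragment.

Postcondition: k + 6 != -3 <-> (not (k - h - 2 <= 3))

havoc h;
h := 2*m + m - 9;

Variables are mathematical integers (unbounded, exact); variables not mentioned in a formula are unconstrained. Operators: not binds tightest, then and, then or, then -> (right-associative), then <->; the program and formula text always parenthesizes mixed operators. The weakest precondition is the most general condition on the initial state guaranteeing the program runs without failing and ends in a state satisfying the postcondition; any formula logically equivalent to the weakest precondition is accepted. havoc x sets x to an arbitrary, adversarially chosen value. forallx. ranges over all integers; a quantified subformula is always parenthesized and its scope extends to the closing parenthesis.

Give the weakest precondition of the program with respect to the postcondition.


Working backward. After the program, the postcondition k + 6 != -3 <-> (not (k - h - 2 <= 3)) must hold; in canonical form it is k != -9 <-> (not (k <= h + 5)).
Before h := 2*m + m - 9: k != -9 <-> (not (k <= 3*m - 4))
Before havoc h: k != -9 <-> (not (k <= 3*m - 4))
Answer: WP = k != -9 <-> (not (k <= 3*m - 4))


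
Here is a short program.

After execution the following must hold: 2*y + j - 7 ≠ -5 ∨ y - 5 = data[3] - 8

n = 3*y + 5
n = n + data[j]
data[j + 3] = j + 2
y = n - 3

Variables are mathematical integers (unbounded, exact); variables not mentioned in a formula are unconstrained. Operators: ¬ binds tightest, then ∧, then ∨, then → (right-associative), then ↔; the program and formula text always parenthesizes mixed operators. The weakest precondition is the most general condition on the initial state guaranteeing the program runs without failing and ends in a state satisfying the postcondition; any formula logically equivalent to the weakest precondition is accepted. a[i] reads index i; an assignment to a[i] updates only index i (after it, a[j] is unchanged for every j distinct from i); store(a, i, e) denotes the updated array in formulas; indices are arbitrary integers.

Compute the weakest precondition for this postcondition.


Working backward. After the program, the postcondition 2*y + j - 7 ≠ -5 ∨ y - 5 = data[3] - 8 must hold; in canonical form it is j + 2*y ≠ 2 ∨ y = data[3] - 3.
Before y := n - 3: j + 2*n ≠ 8 ∨ n = data[3]
Before data[j + 3] := j + 2: j + 2*n ≠ 8 ∨ n = store(data, j + 3, j + 2)[3]
Before n := n + data[j]: 2*data[j] + j + 2*n ≠ 8 ∨ data[j] + n = store(data, j + 3, j + 2)[3]
Before n := 3*y + 5: 2*data[j] + j + 6*y ≠ -2 ∨ data[j] + 3*y = store(data, j + 3, j + 2)[3] - 5
Answer: WP = 2*data[j] + j + 6*y ≠ -2 ∨ data[j] + 3*y = store(data, j + 3, j + 2)[3] - 5


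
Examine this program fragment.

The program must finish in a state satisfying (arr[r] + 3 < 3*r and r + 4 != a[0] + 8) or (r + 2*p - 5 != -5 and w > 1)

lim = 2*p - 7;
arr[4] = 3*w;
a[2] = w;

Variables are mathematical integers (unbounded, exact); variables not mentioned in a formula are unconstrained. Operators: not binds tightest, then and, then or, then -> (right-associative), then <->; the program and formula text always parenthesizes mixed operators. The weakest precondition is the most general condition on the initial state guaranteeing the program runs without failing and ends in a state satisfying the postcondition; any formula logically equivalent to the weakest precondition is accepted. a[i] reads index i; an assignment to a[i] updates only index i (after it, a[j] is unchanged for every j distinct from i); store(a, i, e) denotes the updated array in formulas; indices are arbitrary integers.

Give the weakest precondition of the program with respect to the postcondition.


Working backward. After the program, the postcondition (arr[r] + 3 < 3*r and r + 4 != a[0] + 8) or (r + 2*p - 5 != -5 and w > 1) must hold; in canonical form it is (arr[r] < 3*r - 3 and r != a[0] + 4) or (2*p + r != 0 and w > 1).
Before a[2] := w: (arr[r] < 3*r - 3 and r != a[0] + 4) or (2*p + r != 0 and w > 1)
Before arr[4] := 3*w: (store(arr, 4, 3*w)[r] < 3*r - 3 and r != a[0] + 4) or (2*p + r != 0 and w > 1)
Before lim := 2*p - 7: (store(arr, 4, 3*w)[r] < 3*r - 3 and r != a[0] + 4) or (2*p + r != 0 and w > 1)
Answer: WP = (store(arr, 4, 3*w)[r] < 3*r - 3 and r != a[0] + 4) or (2*p + r != 0 and w > 1)


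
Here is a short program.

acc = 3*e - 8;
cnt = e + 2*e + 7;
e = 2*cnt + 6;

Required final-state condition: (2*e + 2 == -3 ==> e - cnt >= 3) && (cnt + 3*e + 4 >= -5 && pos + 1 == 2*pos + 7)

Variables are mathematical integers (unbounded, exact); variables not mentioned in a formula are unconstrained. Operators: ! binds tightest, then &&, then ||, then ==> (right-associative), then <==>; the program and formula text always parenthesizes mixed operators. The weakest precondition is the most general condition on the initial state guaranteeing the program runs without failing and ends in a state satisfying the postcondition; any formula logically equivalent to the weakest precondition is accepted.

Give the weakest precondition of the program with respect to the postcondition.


Working backward. After the program, the postcondition (2*e + 2 == -3 ==> e - cnt >= 3) && (cnt + 3*e + 4 >= -5 && pos + 1 == 2*pos + 7) must hold; in canonical form it is (2*e == -5 ==> e >= cnt + 3) && cnt + 3*e >= -9 && pos == -6.
Before e := 2*cnt + 6: (4*cnt == -17 ==> cnt >= -3) && 7*cnt >= -27 && pos == -6
Before cnt := e + 2*e + 7: (12*e == -45 ==> 3*e >= -10) && 21*e >= -76 && pos == -6
Before acc := 3*e - 8: (12*e == -45 ==> 3*e >= -10) && 21*e >= -76 && pos == -6
Answer: WP = (12*e == -45 ==> 3*e >= -10) && 21*e >= -76 && pos == -6


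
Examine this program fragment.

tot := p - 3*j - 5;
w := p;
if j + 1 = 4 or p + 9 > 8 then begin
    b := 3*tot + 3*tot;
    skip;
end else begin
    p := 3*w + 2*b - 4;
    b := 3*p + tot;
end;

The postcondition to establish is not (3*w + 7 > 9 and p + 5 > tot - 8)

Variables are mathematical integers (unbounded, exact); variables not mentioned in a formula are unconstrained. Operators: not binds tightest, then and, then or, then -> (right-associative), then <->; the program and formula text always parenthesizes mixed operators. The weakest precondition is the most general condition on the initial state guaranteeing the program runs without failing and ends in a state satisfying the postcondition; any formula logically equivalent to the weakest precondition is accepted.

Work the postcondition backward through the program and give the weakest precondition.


Working backward. After the program, the postcondition not (3*w + 7 > 9 and p + 5 > tot - 8) must hold; in canonical form it is not (3*w > 2 and p > tot - 13).
Then branch requires not (3*w > 2 and p > tot - 13); else branch requires not (3*w > 2 and 2*b + 3*w > tot - 9).
Before the if: ((j = 3 or p > -1) -> (not (3*w > 2 and p > tot - 13))) and ((not (j = 3 or p > -1)) -> (not (3*w > 2 and 2*b + 3*w > tot - 9)))
Before w := p: ((j = 3 or p > -1) -> (not (3*p > 2 and p > tot - 13))) and ((not (j = 3 or p > -1)) -> (not (3*p > 2 and 2*b + 3*p > tot - 9)))
Before tot := p - 3*j - 5: ((j = 3 or p > -1) -> (not (3*p > 2 and 3*j > -18))) and ((not (j = 3 or p > -1)) -> (not (3*p > 2 and 2*b + 3*j + 2*p > -14)))
Answer: WP = ((j = 3 or p > -1) -> (not (3*p > 2 and 3*j > -18))) and ((not (j = 3 or p > -1)) -> (not (3*p > 2 and 2*b + 3*j + 2*p > -14)))


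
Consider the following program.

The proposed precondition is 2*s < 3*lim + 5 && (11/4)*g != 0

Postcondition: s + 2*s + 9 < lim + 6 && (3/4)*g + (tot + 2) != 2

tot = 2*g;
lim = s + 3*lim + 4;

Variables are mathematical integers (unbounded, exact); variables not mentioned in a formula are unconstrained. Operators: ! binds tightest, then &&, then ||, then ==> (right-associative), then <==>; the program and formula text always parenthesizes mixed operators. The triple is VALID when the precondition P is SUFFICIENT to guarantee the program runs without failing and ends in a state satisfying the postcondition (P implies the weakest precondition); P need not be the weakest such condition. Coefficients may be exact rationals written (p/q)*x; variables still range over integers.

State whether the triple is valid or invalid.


Working backward. After the program, the postcondition s + 2*s + 9 < lim + 6 && (3/4)*g + (tot + 2) != 2 must hold; in canonical form it is 3*s < lim - 3 && (3/4)*g + tot != 0.
Before lim := s + 3*lim + 4: 2*s < 3*lim + 1 && (3/4)*g + tot != 0
Before tot := 2*g: 2*s < 3*lim + 1 && (11/4)*g != 0
The weakest precondition is 2*s < 3*lim + 1 && (11/4)*g != 0.
Check whether 2*s < 3*lim + 5 && (11/4)*g != 0 implies it.
Countermodel: at the initial state g = 1, lim = 1, s = 2, the precondition holds but the weakest precondition fails.
Answer: invalid


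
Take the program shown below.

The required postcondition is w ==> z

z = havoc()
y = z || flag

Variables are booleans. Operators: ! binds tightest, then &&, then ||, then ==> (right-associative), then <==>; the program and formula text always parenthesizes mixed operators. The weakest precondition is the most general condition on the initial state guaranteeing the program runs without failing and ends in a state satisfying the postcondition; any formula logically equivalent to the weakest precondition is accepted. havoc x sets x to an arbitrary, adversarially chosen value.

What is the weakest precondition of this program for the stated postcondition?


Working backward. After the program, w ==> z must hold.
Before y := z || flag: w ==> z
Before havoc z: !w
Answer: WP = !w


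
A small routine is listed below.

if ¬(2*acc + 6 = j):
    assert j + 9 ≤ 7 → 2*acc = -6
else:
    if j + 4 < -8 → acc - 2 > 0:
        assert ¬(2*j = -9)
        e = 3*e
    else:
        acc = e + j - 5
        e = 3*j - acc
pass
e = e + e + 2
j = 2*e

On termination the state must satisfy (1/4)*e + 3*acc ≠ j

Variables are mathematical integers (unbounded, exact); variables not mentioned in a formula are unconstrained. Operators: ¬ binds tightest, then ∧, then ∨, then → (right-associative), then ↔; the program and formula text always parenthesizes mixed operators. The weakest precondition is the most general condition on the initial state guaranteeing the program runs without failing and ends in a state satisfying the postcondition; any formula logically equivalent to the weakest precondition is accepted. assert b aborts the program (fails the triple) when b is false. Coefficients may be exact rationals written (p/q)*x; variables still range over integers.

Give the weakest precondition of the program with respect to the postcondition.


Working backward. After the program, the postcondition (1/4)*e + 3*acc ≠ j must hold; in canonical form it is 3*acc + (1/4)*e ≠ j.
Before j := 2*e: 3*acc ≠ (7/4)*e
Before e := e + e + 2: 3*acc ≠ (7/2)*e + 7/2
Before skip: 3*acc ≠ (7/2)*e + 7/2
Then branch requires (j ≤ -2 → 2*acc = -6) ∧ 3*acc ≠ (7/2)*e + 7/2; else branch requires ((j < -12 → acc > 2) → ((¬(2*j = -9)) ∧ 3*acc ≠ (21/2)*e + 7/2)) ∧ ((¬(j < -12 → acc > 2)) → (13/2)*e ≠ 4*j + 36).
Before the if: ((¬(2*acc = j - 6)) → ((j ≤ -2 → 2*acc = -6) ∧ 3*acc ≠ (7/2)*e + 7/2)) ∧ (2*acc = j - 6 → (((j < -12 → acc > 2) → ((¬(2*j = -9)) ∧ 3*acc ≠ (21/2)*e + 7/2)) ∧ ((¬(j < -12 → acc > 2)) → (13/2)*e ≠ 4*j + 36)))
Answer: WP = ((¬(2*acc = j - 6)) → ((j ≤ -2 → 2*acc = -6) ∧ 3*acc ≠ (7/2)*e + 7/2)) ∧ (2*acc = j - 6 → (((j < -12 → acc > 2) → ((¬(2*j = -9)) ∧ 3*acc ≠ (21/2)*e + 7/2)) ∧ ((¬(j < -12 → acc > 2)) → (13/2)*e ≠ 4*j + 36)))


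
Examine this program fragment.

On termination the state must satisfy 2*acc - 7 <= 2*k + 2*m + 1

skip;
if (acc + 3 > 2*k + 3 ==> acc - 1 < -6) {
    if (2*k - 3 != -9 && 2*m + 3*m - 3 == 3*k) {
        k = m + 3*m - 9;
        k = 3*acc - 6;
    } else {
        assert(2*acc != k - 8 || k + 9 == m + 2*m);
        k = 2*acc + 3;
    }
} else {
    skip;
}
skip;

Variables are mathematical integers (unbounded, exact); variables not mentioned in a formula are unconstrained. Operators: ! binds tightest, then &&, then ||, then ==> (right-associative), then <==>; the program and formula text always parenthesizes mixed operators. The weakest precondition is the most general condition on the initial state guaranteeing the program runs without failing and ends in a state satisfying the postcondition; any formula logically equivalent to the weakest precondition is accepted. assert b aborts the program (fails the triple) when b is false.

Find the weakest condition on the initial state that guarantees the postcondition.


Working backward. After the program, the postcondition 2*acc - 7 <= 2*k + 2*m + 1 must hold; in canonical form it is 2*acc <= 2*k + 2*m + 8.
Before skip: 2*acc <= 2*k + 2*m + 8
Then branch requires ((2*k != -6 && 5*m == 3*k + 3) ==> 4*acc + 2*m >= 4) && ((!(2*k != -6 && 5*m == 3*k + 3)) ==> ((2*acc != k - 8 || k == 3*m - 9) && 2*acc + 2*m >= -14)); else branch requires 2*acc <= 2*k + 2*m + 8.
Before the if: ((acc > 2*k ==> acc < -5) ==> (((2*k != -6 && 5*m == 3*k + 3) ==> 4*acc + 2*m >= 4) && ((!(2*k != -6 && 5*m == 3*k + 3)) ==> ((2*acc != k - 8 || k == 3*m - 9) && 2*acc + 2*m >= -14)))) && ((!(acc > 2*k ==> acc < -5)) ==> 2*acc <= 2*k + 2*m + 8)
Before skip: ((acc > 2*k ==> acc < -5) ==> (((2*k != -6 && 5*m == 3*k + 3) ==> 4*acc + 2*m >= 4) && ((!(2*k != -6 && 5*m == 3*k + 3)) ==> ((2*acc != k - 8 || k == 3*m - 9) && 2*acc + 2*m >= -14)))) && ((!(acc > 2*k ==> acc < -5)) ==> 2*acc <= 2*k + 2*m + 8)
Answer: WP = ((acc > 2*k ==> acc < -5) ==> (((2*k != -6 && 5*m == 3*k + 3) ==> 4*acc + 2*m >= 4) && ((!(2*k != -6 && 5*m == 3*k + 3)) ==> ((2*acc != k - 8 || k == 3*m - 9) && 2*acc + 2*m >= -14)))) && ((!(acc > 2*k ==> acc < -5)) ==> 2*acc <= 2*k + 2*m + 8)


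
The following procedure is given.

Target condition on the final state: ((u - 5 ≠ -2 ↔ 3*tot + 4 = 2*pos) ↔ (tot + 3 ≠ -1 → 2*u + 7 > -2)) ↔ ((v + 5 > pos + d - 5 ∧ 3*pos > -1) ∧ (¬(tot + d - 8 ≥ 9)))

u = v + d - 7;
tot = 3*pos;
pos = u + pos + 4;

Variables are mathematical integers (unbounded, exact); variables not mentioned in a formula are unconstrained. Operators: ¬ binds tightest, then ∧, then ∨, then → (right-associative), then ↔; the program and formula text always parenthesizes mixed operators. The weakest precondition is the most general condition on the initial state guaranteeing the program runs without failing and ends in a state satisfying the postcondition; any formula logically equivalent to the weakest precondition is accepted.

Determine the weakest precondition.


Working backward. After the program, the postcondition ((u - 5 ≠ -2 ↔ 3*tot + 4 = 2*pos) ↔ (tot + 3 ≠ -1 → 2*u + 7 > -2)) ↔ ((v + 5 > pos + d - 5 ∧ 3*pos > -1) ∧ (¬(tot + d - 8 ≥ 9))) must hold; in canonical form it is ((u ≠ 3 ↔ 3*tot = 2*pos - 4) ↔ (tot ≠ -4 → 2*u > -9)) ↔ (v > d + pos - 10 ∧ 3*pos > -1 ∧ (¬(d + tot ≥ 17))).
Before pos := u + pos + 4: ((u ≠ 3 ↔ 3*tot = 2*pos + 2*u + 4) ↔ (tot ≠ -4 → 2*u > -9)) ↔ (v > d + pos + u - 6 ∧ 3*pos + 3*u > -13 ∧ (¬(d + tot ≥ 17)))
Before tot := 3*pos: ((u ≠ 3 ↔ 7*pos = 2*u + 4) ↔ (3*pos ≠ -4 → 2*u > -9)) ↔ (v > d + pos + u - 6 ∧ 3*pos + 3*u > -13 ∧ (¬(d + 3*pos ≥ 17)))
Before u := v + d - 7: ((d + v ≠ 10 ↔ 7*pos = 2*d + 2*v - 10) ↔ (3*pos ≠ -4 → 2*d + 2*v > 5)) ↔ (2*d + pos < 13 ∧ 3*d + 3*pos + 3*v > 8 ∧ (¬(d + 3*pos ≥ 17)))
Answer: WP = ((d + v ≠ 10 ↔ 7*pos = 2*d + 2*v - 10) ↔ (3*pos ≠ -4 → 2*d + 2*v > 5)) ↔ (2*d + pos < 13 ∧ 3*d + 3*pos + 3*v > 8 ∧ (¬(d + 3*pos ≥ 17)))


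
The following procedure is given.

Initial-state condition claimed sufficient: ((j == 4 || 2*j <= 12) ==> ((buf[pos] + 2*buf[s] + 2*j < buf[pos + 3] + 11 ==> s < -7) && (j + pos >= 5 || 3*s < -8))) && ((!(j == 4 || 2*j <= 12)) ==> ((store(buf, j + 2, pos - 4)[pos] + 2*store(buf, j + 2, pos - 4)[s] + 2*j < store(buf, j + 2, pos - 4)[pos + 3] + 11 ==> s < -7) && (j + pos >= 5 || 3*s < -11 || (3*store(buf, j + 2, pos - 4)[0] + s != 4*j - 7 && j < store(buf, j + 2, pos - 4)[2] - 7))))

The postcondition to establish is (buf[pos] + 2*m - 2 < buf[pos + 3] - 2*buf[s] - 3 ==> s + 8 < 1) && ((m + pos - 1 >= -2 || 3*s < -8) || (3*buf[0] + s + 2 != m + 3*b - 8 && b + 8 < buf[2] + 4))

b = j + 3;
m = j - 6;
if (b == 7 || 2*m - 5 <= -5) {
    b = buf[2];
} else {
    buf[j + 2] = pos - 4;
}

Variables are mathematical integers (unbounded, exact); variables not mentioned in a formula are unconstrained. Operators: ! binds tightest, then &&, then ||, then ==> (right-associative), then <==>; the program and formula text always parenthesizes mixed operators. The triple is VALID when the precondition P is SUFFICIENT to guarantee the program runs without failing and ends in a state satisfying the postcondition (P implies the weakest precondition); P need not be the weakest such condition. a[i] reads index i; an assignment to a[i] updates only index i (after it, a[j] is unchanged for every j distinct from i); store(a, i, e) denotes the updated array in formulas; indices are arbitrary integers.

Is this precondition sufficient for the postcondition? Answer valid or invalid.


Working backward. After the program, the postcondition (buf[pos] + 2*m - 2 < buf[pos + 3] - 2*buf[s] - 3 ==> s + 8 < 1) && ((m + pos - 1 >= -2 || 3*s < -8) || (3*buf[0] + s + 2 != m + 3*b - 8 && b + 8 < buf[2] + 4)) must hold; in canonical form it is (buf[pos] + 2*buf[s] + 2*m < buf[pos + 3] - 1 ==> s < -7) && (m + pos >= -1 || 3*s < -8 || (3*buf[0] + s != 3*b + m - 10 && b < buf[2] - 4)).
Then branch requires (buf[pos] + 2*buf[s] + 2*m < buf[pos + 3] - 1 ==> s < -7) && (m + pos >= -1 || 3*s < -8); else branch requires (store(buf, j + 2, pos - 4)[pos] + 2*store(buf, j + 2, pos - 4)[s] + 2*m < store(buf, j + 2, pos - 4)[pos + 3] - 1 ==> s < -7) && (m + pos >= -1 || 3*s < -8 || (3*store(buf, j + 2, pos - 4)[0] + s != 3*b + m - 10 && b < store(buf, j + 2, pos - 4)[2] - 4)).
Before the if: ((b == 7 || 2*m <= 0) ==> ((buf[pos] + 2*buf[s] + 2*m < buf[pos + 3] - 1 ==> s < -7) && (m + pos >= -1 || 3*s < -8))) && ((!(b == 7 || 2*m <= 0)) ==> ((store(buf, j + 2, pos - 4)[pos] + 2*store(buf, j + 2, pos - 4)[s] + 2*m < store(buf, j + 2, pos - 4)[pos + 3] - 1 ==> s < -7) && (m + pos >= -1 || 3*s < -8 || (3*store(buf, j + 2, pos - 4)[0] + s != 3*b + m - 10 && b < store(buf, j + 2, pos - 4)[2] - 4))))
Before m := j - 6: ((b == 7 || 2*j <= 12) ==> ((buf[pos] + 2*buf[s] + 2*j < buf[pos + 3] + 11 ==> s < -7) && (j + pos >= 5 || 3*s < -8))) && ((!(b == 7 || 2*j <= 12)) ==> ((store(buf, j + 2, pos - 4)[pos] + 2*store(buf, j + 2, pos - 4)[s] + 2*j < store(buf, j + 2, pos - 4)[pos + 3] + 11 ==> s < -7) && (j + pos >= 5 || 3*s < -8 || (3*store(buf, j + 2, pos - 4)[0] + s != 3*b + j - 16 && b < store(buf, j + 2, pos - 4)[2] - 4))))
Before b := j + 3: ((j == 4 || 2*j <= 12) ==> ((buf[pos] + 2*buf[s] + 2*j < buf[pos + 3] + 11 ==> s < -7) && (j + pos >= 5 || 3*s < -8))) && ((!(j == 4 || 2*j <= 12)) ==> ((store(buf, j + 2, pos - 4)[pos] + 2*store(buf, j + 2, pos - 4)[s] + 2*j < store(buf, j + 2, pos - 4)[pos + 3] + 11 ==> s < -7) && (j + pos >= 5 || 3*s < -8 || (3*store(buf, j + 2, pos - 4)[0] + s != 4*j - 7 && j < store(buf, j + 2, pos - 4)[2] - 7))))
The weakest precondition is ((j == 4 || 2*j <= 12) ==> ((buf[pos] + 2*buf[s] + 2*j < buf[pos + 3] + 11 ==> s < -7) && (j + pos >= 5 || 3*s < -8))) && ((!(j == 4 || 2*j <= 12)) ==> ((store(buf, j + 2, pos - 4)[pos] + 2*store(buf, j + 2, pos - 4)[s] + 2*j < store(buf, j + 2, pos - 4)[pos + 3] + 11 ==> s < -7) && (j + pos >= 5 || 3*s < -8 || (3*store(buf, j + 2, pos - 4)[0] + s != 4*j - 7 && j < store(buf, j + 2, pos - 4)[2] - 7)))).
Check whether ((j == 4 || 2*j <= 12) ==> ((buf[pos] + 2*buf[s] + 2*j < buf[pos + 3] + 11 ==> s < -7) && (j + pos >= 5 || 3*s < -8))) && ((!(j == 4 || 2*j <= 12)) ==> ((store(buf, j + 2, pos - 4)[pos] + 2*store(buf, j + 2, pos - 4)[s] + 2*j < store(buf, j + 2, pos - 4)[pos + 3] + 11 ==> s < -7) && (j + pos >= 5 || 3*s < -11 || (3*store(buf, j + 2, pos - 4)[0] + s != 4*j - 7 && j < store(buf, j + 2, pos - 4)[2] - 7)))) implies it.
Every state satisfying the precondition satisfies the weakest precondition: the implication holds.
Answer: valid


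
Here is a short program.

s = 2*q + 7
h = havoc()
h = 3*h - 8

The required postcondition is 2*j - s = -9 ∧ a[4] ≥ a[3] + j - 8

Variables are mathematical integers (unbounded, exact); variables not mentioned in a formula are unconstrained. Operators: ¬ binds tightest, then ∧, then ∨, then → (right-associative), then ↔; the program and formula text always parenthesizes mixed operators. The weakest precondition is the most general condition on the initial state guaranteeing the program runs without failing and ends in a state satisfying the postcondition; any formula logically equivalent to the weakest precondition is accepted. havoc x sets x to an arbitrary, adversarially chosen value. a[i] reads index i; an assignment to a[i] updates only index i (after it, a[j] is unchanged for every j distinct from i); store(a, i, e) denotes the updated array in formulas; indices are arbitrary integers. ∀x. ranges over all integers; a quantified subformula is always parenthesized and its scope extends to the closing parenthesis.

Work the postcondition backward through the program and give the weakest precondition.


Working backward. After the program, the postcondition 2*j - s = -9 ∧ a[4] ≥ a[3] + j - 8 must hold; in canonical form it is 2*j = s - 9 ∧ a[4] ≥ a[3] + j - 8.
Before h := 3*h - 8: 2*j = s - 9 ∧ a[4] ≥ a[3] + j - 8
Before havoc h: 2*j = s - 9 ∧ a[4] ≥ a[3] + j - 8
Before s := 2*q + 7: 2*j = 2*q - 2 ∧ a[4] ≥ a[3] + j - 8
Answer: WP = 2*j = 2*q - 2 ∧ a[4] ≥ a[3] + j - 8


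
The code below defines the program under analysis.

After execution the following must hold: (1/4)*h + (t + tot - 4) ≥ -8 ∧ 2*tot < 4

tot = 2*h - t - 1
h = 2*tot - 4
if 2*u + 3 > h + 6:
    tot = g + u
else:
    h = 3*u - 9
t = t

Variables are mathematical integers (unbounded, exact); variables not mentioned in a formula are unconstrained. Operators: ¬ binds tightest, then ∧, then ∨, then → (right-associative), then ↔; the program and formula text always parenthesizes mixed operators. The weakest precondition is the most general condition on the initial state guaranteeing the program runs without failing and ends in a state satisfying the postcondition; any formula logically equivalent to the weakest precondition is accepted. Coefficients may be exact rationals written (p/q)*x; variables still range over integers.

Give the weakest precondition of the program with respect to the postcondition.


Working backward. After the program, the postcondition (1/4)*h + (t + tot - 4) ≥ -8 ∧ 2*tot < 4 must hold; in canonical form it is (1/4)*h + t + tot ≥ -4 ∧ 2*tot < 4.
Before t := t: (1/4)*h + t + tot ≥ -4 ∧ 2*tot < 4
Then branch requires g + (1/4)*h + t + u ≥ -4 ∧ 2*g + 2*u < 4; else branch requires t + tot + (3/4)*u ≥ -7/4 ∧ 2*tot < 4.
Before the if: (2*u > h + 3 → (g + (1/4)*h + t + u ≥ -4 ∧ 2*g + 2*u < 4)) ∧ ((¬(2*u > h + 3)) → (t + tot + (3/4)*u ≥ -7/4 ∧ 2*tot < 4))
Before h := 2*tot - 4: (2*u > 2*tot - 1 → (g + t + (1/2)*tot + u ≥ -3 ∧ 2*g + 2*u < 4)) ∧ ((¬(2*u > 2*tot - 1)) → (t + tot + (3/4)*u ≥ -7/4 ∧ 2*tot < 4))
Before tot := 2*h - t - 1: (2*t + 2*u > 4*h - 3 → (g + h + (1/2)*t + u ≥ -5/2 ∧ 2*g + 2*u < 4)) ∧ ((¬(2*t + 2*u > 4*h - 3)) → (2*h + (3/4)*u ≥ -3/4 ∧ 4*h < 2*t + 6))
Answer: WP = (2*t + 2*u > 4*h - 3 → (g + h + (1/2)*t + u ≥ -5/2 ∧ 2*g + 2*u < 4)) ∧ ((¬(2*t + 2*u > 4*h - 3)) → (2*h + (3/4)*u ≥ -3/4 ∧ 4*h < 2*t + 6))


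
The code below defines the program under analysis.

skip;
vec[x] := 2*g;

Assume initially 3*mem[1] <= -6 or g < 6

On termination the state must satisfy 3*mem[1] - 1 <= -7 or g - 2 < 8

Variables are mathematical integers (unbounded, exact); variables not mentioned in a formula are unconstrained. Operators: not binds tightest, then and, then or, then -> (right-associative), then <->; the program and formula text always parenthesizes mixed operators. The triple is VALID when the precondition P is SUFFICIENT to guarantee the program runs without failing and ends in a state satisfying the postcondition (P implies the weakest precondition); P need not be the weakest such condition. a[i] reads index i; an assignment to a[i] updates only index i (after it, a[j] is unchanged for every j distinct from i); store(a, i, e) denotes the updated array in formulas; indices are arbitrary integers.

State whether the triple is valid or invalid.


Working backward. After the program, the postcondition 3*mem[1] - 1 <= -7 or g - 2 < 8 must hold; in canonical form it is 3*mem[1] <= -6 or g < 10.
Before vec[x] := 2*g: 3*mem[1] <= -6 or g < 10
Before skip: 3*mem[1] <= -6 or g < 10
The weakest precondition is 3*mem[1] <= -6 or g < 10.
Check whether 3*mem[1] <= -6 or g < 6 implies it.
Every state satisfying the precondition satisfies the weakest precondition: the implication holds.
Answer: valid
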